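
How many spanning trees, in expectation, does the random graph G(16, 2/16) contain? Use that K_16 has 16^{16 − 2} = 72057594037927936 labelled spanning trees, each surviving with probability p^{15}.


K_16 has 16^{16 − 2} = 72057594037927936 labelled spanning trees.
For each such spanning tree H, let X_H = 1 if all 15 edges of H are present in G. Then P[X_H = 1] = p^{15} = (1/8)^{15} = 1/35184372088832.
By linearity of expectation: E[X] = Σ_H E[X_H] = 72057594037927936 · p^{15} = 72057594037927936 · 1/35184372088832 = 2048.
Numerically: E[X] ≈ 2048.

E[X] = 72057594037927936 · (1/8)^{15} = 2048 ≈ 2048.


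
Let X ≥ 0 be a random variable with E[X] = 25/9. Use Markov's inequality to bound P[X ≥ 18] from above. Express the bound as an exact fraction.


μ = E[X] = 25/9, a = 18.
Markov: P[X ≥ 18] ≤ μ/a = (25/9)/18 = 25/162.
Numerically: ≈ 0.1543.
(Since a = 18 > μ = 2.7778, the bound 25/162 is < 1 and informative.)

P[X ≥ 18] ≤ 25/162 ≈ 0.1543.


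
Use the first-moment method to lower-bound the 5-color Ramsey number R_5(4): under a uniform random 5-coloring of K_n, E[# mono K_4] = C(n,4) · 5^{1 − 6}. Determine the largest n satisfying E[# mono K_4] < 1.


We need C(n, 4) · 5^{1 − 6} < 1, i.e. C(n, 4) < 5^{6 − 1} = 3125.
Check values of n near the boundary:
  n = 12: C(12, 4) = 495; 495 < 3125? YES
  n = 13: C(13, 4) = 715; 715 < 3125? YES
  n = 14: C(14, 4) = 1001; 1001 < 3125? YES
  n = 15: C(15, 4) = 1365; 1365 < 3125? YES
  n = 16: C(16, 4) = 1820; 1820 < 3125? YES
  n = 17: C(17, 4) = 2380; 2380 < 3125? YES
  n = 18: C(18, 4) = 3060; 3060 < 3125? YES
  n = 19: C(19, 4) = 3876; 3876 < 3125? NO
  n = 20: C(20, 4) = 4845; 4845 < 3125? NO
The largest n with C(n, 4) < 3125 is n = 18 (where E[X] = 612/625 ≈ 0.97920). Hence R_5(4) > 18, i.e. R_5(4) ≥ 19.

Largest n = 18; hence R_5(4) > 18.


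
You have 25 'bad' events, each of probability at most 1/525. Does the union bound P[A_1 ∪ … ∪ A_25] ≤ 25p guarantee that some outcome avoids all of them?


Union bound: P[∪_{i=1}^{25} A_i] ≤ Σ_i P[A_i] ≤ 25·p = 25·(1/525) = 1/21.
Numerically: 1/21 ≈ 0.048.
Is 1/21 < 1? YES.
Since P[∪ A_i] ≤ 1/21 < 1, the complement has P[∩ A_i^c] ≥ 1 − 1/21 = 20/21 > 0, so some outcome avoids every A_i.

25·p = 1/21 ≈ 0.048; existence CERTIFIED by the union bound.


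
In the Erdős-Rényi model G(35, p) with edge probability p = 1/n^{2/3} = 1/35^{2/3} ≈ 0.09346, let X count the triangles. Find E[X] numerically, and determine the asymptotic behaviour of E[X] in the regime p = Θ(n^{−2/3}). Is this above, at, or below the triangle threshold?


Number of potential triangles: C(35, 3) = 6545.
Each occurs with probability p³ ≈ (0.09346)³ ≈ 8.163265e-04.
By linearity: E[X] = C(35, 3)·p³ ≈ 6545 · 8.163265e-04 ≈ 5.3429.
Since α = 2/3 < 1, p = c/n^{2/3} ≫ 1/n is above the triangle threshold p ~ 1/n. Asymptotically E[X] ~ (c³/6)·n^{3(1−α)} = (1³/6)·n^{1} → ∞; triangles are abundant w.h.p.

E[X] ≈ 5.3429; in regime p = Θ(1/n^{2/3}) E[X] diverges (above the triangle threshold p ~ 1/n).


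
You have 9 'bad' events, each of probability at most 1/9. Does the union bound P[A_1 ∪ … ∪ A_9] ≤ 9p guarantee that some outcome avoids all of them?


Union bound: P[∪_{i=1}^{9} A_i] ≤ Σ_i P[A_i] ≤ 9·p = 9·(1/9) = 1.
Numerically: 1 ≈ 1.000.
Is 1 < 1? NO.
Since the bound 1 is ≥ 1, the union bound is uninformative here; it does NOT by itself certify existence.

9·p = 1 ≈ 1.000; existence NOT certified by the union bound.


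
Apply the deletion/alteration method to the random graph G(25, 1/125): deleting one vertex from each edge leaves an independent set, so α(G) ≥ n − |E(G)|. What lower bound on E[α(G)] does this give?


E[|E(G)|] = C(25, 2)·p = 300 · (1/125) = 12/5.
E[α(G)] ≥ n − E[|E(G)|] = 25 − 12/5 = 113/5.
Numerically: ≈ 22.600.
(This is only a lower bound; the true E[α(G)] may be larger.)

E[α(G)] ≥ 113/5 ≈ 22.600.


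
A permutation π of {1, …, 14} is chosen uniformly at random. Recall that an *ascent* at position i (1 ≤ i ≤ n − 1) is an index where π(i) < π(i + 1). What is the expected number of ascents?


Write X = Σ X_I over i = 1, …, 13, with X_I the indicator of one ascent.
There are 13 indicators.
For each fixed i, the pair (π(i), π(i+1)) is a uniformly random ordered pair of distinct values from {1, …, 14}; by symmetry P[π(i) < π(i+1)] = 1/2.
By linearity: E[X] = 13 · (1/2) = (14 − 1) · (1/2) = 13/2 ≈ 6.500000.

E[X] = 13/2 = 6.500000.


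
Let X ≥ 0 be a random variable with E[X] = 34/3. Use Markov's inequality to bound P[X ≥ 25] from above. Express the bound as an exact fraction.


μ = E[X] = 34/3, a = 25.
Markov: P[X ≥ 25] ≤ μ/a = (34/3)/25 = 34/75.
Numerically: ≈ 0.45333.
(Since a = 25 > μ = 11.33333, the bound 34/75 is < 1 and informative.)

P[X ≥ 25] ≤ 34/75 ≈ 0.45333.


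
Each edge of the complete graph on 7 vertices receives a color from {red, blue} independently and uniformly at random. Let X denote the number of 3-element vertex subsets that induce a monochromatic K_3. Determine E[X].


Let X = Σ_S X_S over the C(7, 3) = 35 subsets S of size 3, where X_S = 1 if the K_3 on S is monochromatic.
For a fixed S, the K_3 on S has C(3, 2) = 3 edges. P[all 3 edges red] = (1/2)^3, and likewise for blue, so P[monochromatic] = 2·(1/2)^3 = 2^{1 − 3} = 1/4.
By linearity: E[X] = C(7, 3) · 2^{1 − 3} = 35 · 1/4 = 35/4.
Numerically: E[X] ≈ 8.75000.

E[X] = C(7,3)·2^(1−C(3,2)) = 35/4 ≈ 8.75000.


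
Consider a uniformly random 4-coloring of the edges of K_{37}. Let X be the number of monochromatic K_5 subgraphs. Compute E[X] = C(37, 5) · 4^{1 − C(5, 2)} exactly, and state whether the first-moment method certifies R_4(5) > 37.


E[X] = C(37, 5) · 4^{1 − 10} = 435897 · 4^{−9} = 435897/262144.
As a reduced fraction: E[X] = 435897/262144 ≈ 1.6628.
Is E[X] < 1? NO.
Since E[X] ≥ 1, the first-moment bound is inconclusive at n = 37; it does NOT by itself certify R_4(5) > 37.

E[X] = 435897/262144 ≈ 1.6628; E[X] ≥ 1; first-moment method inconclusive here.


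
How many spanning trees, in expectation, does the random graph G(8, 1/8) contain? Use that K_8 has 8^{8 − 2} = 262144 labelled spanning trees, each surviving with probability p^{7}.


K_8 has 8^{8 − 2} = 262144 labelled spanning trees.
For each such spanning tree H, let X_H = 1 if all 7 edges of H are present in G. Then P[X_H = 1] = p^{7} = (1/8)^{7} = 1/2097152.
By linearity: E[X] = Σ_H E[X_H] = 262144 · p^{7} = 262144 · 1/2097152 = 1/8.
Numerically: E[X] ≈ 0.125.

E[X] = 262144 · (1/8)^{7} = 1/8 ≈ 0.125.


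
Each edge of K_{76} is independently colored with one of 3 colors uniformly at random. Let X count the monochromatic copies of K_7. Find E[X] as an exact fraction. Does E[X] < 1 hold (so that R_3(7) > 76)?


E[X] = C(76, 7) · 3^{1 − 21} = 2186189400 · 3^{−20} = 2186189400/3486784401.
As a reduced fraction: E[X] = 728729800/1162261467 ≈ 0.626993.
Is E[X] < 1? YES.
Since E[X] < 1, there exists a 3-coloring of K_{76} with no monochromatic K_7; hence R_3(7) > 76.

E[X] = 728729800/1162261467 ≈ 0.626993; E[X] < 1, so R_3(7) > 76.


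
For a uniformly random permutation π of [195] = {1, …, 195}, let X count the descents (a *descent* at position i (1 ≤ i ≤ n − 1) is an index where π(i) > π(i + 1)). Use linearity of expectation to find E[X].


Write X = Σ X_I over i = 1, …, 194, with X_I the indicator of one descent.
There are 194 indicators.
For each fixed i, the pair (π(i), π(i+1)) is a uniformly random ordered pair of distinct values from {1, …, 195}; by symmetry P[π(i) > π(i+1)] = 1/2.
By linearity: E[X] = 194 · (1/2) = (195 − 1) · (1/2) = 97 ≈ 97.00000.

E[X] = 97 = 97.00000.


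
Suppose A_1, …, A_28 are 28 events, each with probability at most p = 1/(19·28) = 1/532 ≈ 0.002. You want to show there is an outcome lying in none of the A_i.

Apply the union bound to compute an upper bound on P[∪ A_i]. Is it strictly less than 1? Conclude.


Union bound: P[∪_{i=1}^{28} A_i] ≤ Σ_i P[A_i] ≤ 28·p = 28·(1/532) = 1/19.
Numerically: 1/19 ≈ 0.053.
Is 1/19 < 1? YES.
Since P[∪ A_i] ≤ 1/19 < 1, the complement has P[∩ A_i^c] ≥ 1 − 1/19 = 18/19 > 0, so some outcome avoids every A_i.

28·p = 1/19 ≈ 0.053; existence CERTIFIED by the union bound.


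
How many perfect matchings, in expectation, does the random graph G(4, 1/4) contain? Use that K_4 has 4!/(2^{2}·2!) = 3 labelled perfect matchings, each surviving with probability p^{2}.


K_4 has 4!/(2^{2}·2!) = 3 labelled perfect matchings.
For each such perfect matching H, let X_H = 1 if all 2 edges of H are present in G. Then P[X_H = 1] = p^{2} = (1/4)^{2} = 1/16.
By linearity: E[X] = Σ_H E[X_H] = 3 · p^{2} = 3 · 1/16 = 3/16.
Numerically: E[X] ≈ 0.1875.

E[X] = 3 · (1/4)^{2} = 3/16 ≈ 0.1875.


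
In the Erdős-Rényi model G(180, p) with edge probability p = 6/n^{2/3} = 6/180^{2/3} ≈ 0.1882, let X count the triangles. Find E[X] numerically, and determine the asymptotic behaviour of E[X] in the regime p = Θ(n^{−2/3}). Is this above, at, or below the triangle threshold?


Number of potential triangles: C(180, 3) = 955860.
Each occurs with probability p³ ≈ (0.1882)³ ≈ 6.666667e-03.
By linearity: E[X] = C(180, 3)·p³ ≈ 955860 · 6.666667e-03 ≈ 6372.4000.
Since α = 2/3 < 1, p = c/n^{2/3} ≫ 1/n is above the triangle threshold p ~ 1/n. Asymptotically E[X] ~ (c³/6)·n^{3(1−α)} = (6³/6)·n^{1} → ∞; triangles are abundant w.h.p.

E[X] ≈ 6372.4000; in regime p = Θ(1/n^{2/3}) E[X] diverges (above the triangle threshold p ~ 1/n).


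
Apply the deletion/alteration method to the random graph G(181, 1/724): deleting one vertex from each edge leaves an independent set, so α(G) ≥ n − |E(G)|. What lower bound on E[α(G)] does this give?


E[|E(G)|] = C(181, 2)·p = 16290 · (1/724) = 45/2.
E[α(G)] ≥ n − E[|E(G)|] = 181 − 45/2 = 317/2.
Numerically: ≈ 158.5000.
(This is only a lower bound; the true E[α(G)] may be larger.)

E[α(G)] ≥ 317/2 ≈ 158.5000.


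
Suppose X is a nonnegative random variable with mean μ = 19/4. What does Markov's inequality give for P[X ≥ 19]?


μ = E[X] = 19/4, a = 19.
Markov: P[X ≥ 19] ≤ μ/a = (19/4)/19 = 1/4.
Numerically: ≈ 0.250.
(Since a = 19 > μ = 4.750, the bound 1/4 is < 1 and informative.)

P[X ≥ 19] ≤ 1/4 ≈ 0.250.


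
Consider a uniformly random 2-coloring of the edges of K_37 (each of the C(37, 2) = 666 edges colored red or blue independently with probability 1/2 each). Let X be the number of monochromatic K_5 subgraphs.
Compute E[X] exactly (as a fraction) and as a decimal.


Let X = Σ_S X_S over the C(37, 5) = 435897 subsets S of size 5, where X_S = 1 if the K_5 on S is monochromatic.
For a fixed S, the K_5 on S has C(5, 2) = 10 edges. P[all 10 edges red] = (1/2)^10, and likewise for blue, so P[monochromatic] = 2·(1/2)^10 = 2^{1 − 10} = 1/512.
Summing: E[X] = C(37, 5) · 2^{1 − 10} = 435897 · 1/512 = 435897/512.
Numerically: E[X] ≈ 851.36133.

E[X] = C(37,5)·2^(1−C(5,2)) = 435897/512 ≈ 851.36133.


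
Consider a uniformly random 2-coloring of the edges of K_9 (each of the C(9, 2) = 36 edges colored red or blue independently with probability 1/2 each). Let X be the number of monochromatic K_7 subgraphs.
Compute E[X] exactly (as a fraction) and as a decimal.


Let X = Σ_S X_S over the C(9, 7) = 36 subsets S of size 7, where X_S = 1 if the K_7 on S is monochromatic.
For a fixed S, the K_7 on S has C(7, 2) = 21 edges. P[all 21 edges red] = (1/2)^21, and likewise for blue, so P[monochromatic] = 2·(1/2)^21 = 2^{1 − 21} = 1/1048576.
Summing: E[X] = C(9, 7) · 2^{1 − 21} = 36 · 1/1048576 = 9/262144.
Numerically: E[X] ≈ 0.000034.

E[X] = C(9,7)·2^(1−C(7,2)) = 9/262144 ≈ 0.000034.


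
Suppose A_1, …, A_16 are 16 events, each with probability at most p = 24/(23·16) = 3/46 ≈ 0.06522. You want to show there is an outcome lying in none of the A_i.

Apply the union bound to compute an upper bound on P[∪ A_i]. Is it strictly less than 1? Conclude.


Union bound: P[∪_{i=1}^{16} A_i] ≤ Σ_i P[A_i] ≤ 16·p = 16·(3/46) = 24/23.
Numerically: 24/23 ≈ 1.04348.
Is 24/23 < 1? NO.
Since the bound 24/23 is ≥ 1, the union bound is uninformative here; it does NOT by itself certify existence.

16·p = 24/23 ≈ 1.04348; existence NOT certified by the union bound.


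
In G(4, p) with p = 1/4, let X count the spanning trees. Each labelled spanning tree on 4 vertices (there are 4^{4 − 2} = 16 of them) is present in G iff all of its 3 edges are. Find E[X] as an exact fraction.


K_4 has 4^{4 − 2} = 16 labelled spanning trees.
For each such spanning tree H, let X_H = 1 if all 3 edges of H are present in G. Then P[X_H = 1] = p^{3} = (1/4)^{3} = 1/64.
Summing the indicators: E[X] = Σ_H E[X_H] = 16 · p^{3} = 16 · 1/64 = 1/4.
Numerically: E[X] ≈ 0.25.

E[X] = 16 · (1/4)^{3} = 1/4 ≈ 0.25.


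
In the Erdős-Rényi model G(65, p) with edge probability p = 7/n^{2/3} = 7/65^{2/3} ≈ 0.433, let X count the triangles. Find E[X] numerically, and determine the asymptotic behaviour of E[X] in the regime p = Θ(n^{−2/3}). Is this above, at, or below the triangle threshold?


Number of potential triangles: C(65, 3) = 43680.
Each occurs with probability p³ ≈ (0.433)³ ≈ 8.118343e-02.
By linearity: E[X] = C(65, 3)·p³ ≈ 43680 · 8.118343e-02 ≈ 3546.0923.
Since α = 2/3 < 1, p = c/n^{2/3} ≫ 1/n is above the triangle threshold p ~ 1/n. Asymptotically E[X] ~ (c³/6)·n^{3(1−α)} = (7³/6)·n^{1} → ∞; triangles are abundant w.h.p.

E[X] ≈ 3546.0923; in regime p = Θ(1/n^{2/3}) E[X] diverges (above the triangle threshold p ~ 1/n).


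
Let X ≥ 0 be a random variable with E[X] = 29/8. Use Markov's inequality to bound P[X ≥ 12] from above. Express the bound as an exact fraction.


μ = E[X] = 29/8, a = 12.
Markov: P[X ≥ 12] ≤ μ/a = (29/8)/12 = 29/96.
Numerically: ≈ 0.30208.
(Since a = 12 > μ = 3.62500, the bound 29/96 is < 1 and informative.)

P[X ≥ 12] ≤ 29/96 ≈ 0.30208.


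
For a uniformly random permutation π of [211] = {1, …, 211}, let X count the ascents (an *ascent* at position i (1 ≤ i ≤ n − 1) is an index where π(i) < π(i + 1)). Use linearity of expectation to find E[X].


Write X = Σ X_I over i = 1, …, 210, with X_I the indicator of one ascent.
There are 210 indicators.
For each fixed i, the pair (π(i), π(i+1)) is a uniformly random ordered pair of distinct values from {1, …, 211}; by symmetry P[π(i) < π(i+1)] = 1/2.
By linearity: E[X] = 210 · (1/2) = (211 − 1) · (1/2) = 105 ≈ 105.000.

E[X] = 105 = 105.000.


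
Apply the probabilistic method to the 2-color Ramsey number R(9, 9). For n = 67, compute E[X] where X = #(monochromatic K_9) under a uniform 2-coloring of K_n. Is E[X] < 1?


E[X] = C(67, 9) · 2^{1 − 36} = 42757703560 · 2^{−35} = 42757703560/34359738368.
As a reduced fraction: E[X] = 5344712945/4294967296 ≈ 1.24441.
Is E[X] < 1? NO.
Since E[X] ≥ 1, the first-moment bound is inconclusive at n = 67; it does NOT by itself certify R(9, 9) > 67.

E[X] = 5344712945/4294967296 ≈ 1.24441; E[X] ≥ 1; first-moment method inconclusive here.


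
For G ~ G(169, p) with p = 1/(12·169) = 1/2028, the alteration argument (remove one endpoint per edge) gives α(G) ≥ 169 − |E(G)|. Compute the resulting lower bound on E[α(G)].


E[|E(G)|] = C(169, 2)·p = 14196 · (1/2028) = 7.
E[α(G)] ≥ n − E[|E(G)|] = 169 − 7 = 162.
Numerically: ≈ 162.00000.
(This is only a lower bound; the true E[α(G)] may be larger.)

E[α(G)] ≥ 162 ≈ 162.00000.


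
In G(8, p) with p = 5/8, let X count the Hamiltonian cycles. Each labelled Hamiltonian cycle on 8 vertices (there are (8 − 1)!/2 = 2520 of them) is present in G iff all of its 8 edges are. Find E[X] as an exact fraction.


K_8 has (8 − 1)!/2 = 2520 labelled Hamiltonian cycles.
For each such Hamiltonian cycle H, let X_H = 1 if all 8 edges of H are present in G. Then P[X_H = 1] = p^{8} = (5/8)^{8} = 390625/16777216.
By linearity of expectation: E[X] = Σ_H E[X_H] = 2520 · p^{8} = 2520 · 390625/16777216 = 123046875/2097152.
Numerically: E[X] ≈ 58.67.

E[X] = 2520 · (5/8)^{8} = 123046875/2097152 ≈ 58.67.


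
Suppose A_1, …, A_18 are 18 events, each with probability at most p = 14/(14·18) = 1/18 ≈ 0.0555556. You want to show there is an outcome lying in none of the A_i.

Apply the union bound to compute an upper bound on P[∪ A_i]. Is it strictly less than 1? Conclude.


Union bound: P[∪_{i=1}^{18} A_i] ≤ Σ_i P[A_i] ≤ 18·p = 18·(1/18) = 1.
Numerically: 1 ≈ 1.0000000.
Is 1 < 1? NO.
Since the bound 1 is ≥ 1, the union bound is uninformative here; it does NOT by itself certify existence.

18·p = 1 ≈ 1.0000000; existence NOT certified by the union bound.


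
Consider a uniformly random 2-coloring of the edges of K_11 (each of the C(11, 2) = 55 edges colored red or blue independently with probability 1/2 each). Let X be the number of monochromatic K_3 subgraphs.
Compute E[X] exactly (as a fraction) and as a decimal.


Let X = Σ_S X_S over the C(11, 3) = 165 subsets S of size 3, where X_S = 1 if the K_3 on S is monochromatic.
For a fixed S, the K_3 on S has C(3, 2) = 3 edges. P[all 3 edges red] = (1/2)^3, and likewise for blue, so P[monochromatic] = 2·(1/2)^3 = 2^{1 − 3} = 1/4.
Summing: E[X] = C(11, 3) · 2^{1 − 3} = 165 · 1/4 = 165/4.
Numerically: E[X] ≈ 41.250000.

E[X] = C(11,3)·2^(1−C(3,2)) = 165/4 ≈ 41.250000.


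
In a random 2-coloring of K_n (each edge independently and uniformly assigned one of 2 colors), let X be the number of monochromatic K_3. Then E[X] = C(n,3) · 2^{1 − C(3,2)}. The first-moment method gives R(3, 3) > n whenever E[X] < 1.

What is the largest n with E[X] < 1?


We need C(n, 3) · 2^{1 − 3} < 1, i.e. C(n, 3) < 2^{3 − 1} = 4.
Check values of n near the boundary:
  n = 3: C(3, 3) = 1; 1 < 4? YES
  n = 4: C(4, 3) = 4; 4 < 4? NO
  n = 5: C(5, 3) = 10; 10 < 4? NO
The largest n with C(n, 3) < 4 is n = 3 (where E[X] = 1/4 ≈ 0.250000). Hence R(3, 3) > 3, i.e. R(3, 3) ≥ 4.

Largest n = 3; hence R(3, 3) > 3.


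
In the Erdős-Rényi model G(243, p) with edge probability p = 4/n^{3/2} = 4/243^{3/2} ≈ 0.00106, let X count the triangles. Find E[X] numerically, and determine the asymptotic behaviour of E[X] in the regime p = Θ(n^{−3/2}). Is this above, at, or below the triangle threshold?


Number of potential triangles: C(243, 3) = 2362041.
Each occurs with probability p³ ≈ (0.00106)³ ≈ 1.17748e-09.
By linearity: E[X] = C(243, 3)·p³ ≈ 2362041 · 1.17748e-09 ≈ 0.003.
Since α = 3/2 > 1, p = c/n^{3/2} = o(1/n) is below the triangle threshold p ~ 1/n. Asymptotically E[X] ~ (c³/6)·n^{3(1−α)} = (4³/6)·n^{-1.5} → 0, so by Markov's inequality G has no triangles w.h.p.

E[X] ≈ 0.003; in regime p = Θ(1/n^{3/2}) E[X] tends to 0 (below the triangle threshold p ~ 1/n).


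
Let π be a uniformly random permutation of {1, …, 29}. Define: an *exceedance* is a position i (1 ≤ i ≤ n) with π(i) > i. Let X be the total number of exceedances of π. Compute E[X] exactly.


Write X = Σ_{i=1}^{29} X_i, where X_i = 1_{π(i) > i}.
For each fixed i, π(i) is uniform over {1, …, 29} (marginal of a uniform permutation), so P[π(i) > i] = (n − i)/n. Summing: Σ_{i=1}^{29} (n − i)/n = (0 + 1 + … + 28)/29 = 29(29 − 1)/(2·29) = (29 − 1)/2.
Hence E[X] = Σ_{i=1}^{29} (29 − i)/29 = 14 ≈ 14.000000.

E[X] = 14 = 14.000000.


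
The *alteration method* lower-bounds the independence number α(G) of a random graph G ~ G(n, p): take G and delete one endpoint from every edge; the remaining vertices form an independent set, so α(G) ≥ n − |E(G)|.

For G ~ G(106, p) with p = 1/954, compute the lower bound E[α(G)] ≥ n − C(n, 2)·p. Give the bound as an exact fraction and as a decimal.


E[|E(G)|] = C(106, 2)·p = 5565 · (1/954) = 35/6.
E[α(G)] ≥ n − E[|E(G)|] = 106 − 35/6 = 601/6.
Numerically: ≈ 100.167.
(This is only a lower bound; the true E[α(G)] may be larger.)

E[α(G)] ≥ 601/6 ≈ 100.167.


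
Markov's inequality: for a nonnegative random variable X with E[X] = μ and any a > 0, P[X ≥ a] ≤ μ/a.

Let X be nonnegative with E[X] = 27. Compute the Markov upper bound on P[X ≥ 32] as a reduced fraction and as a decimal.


μ = E[X] = 27, a = 32.
Markov: P[X ≥ 32] ≤ μ/a = (27)/32 = 27/32.
Numerically: ≈ 0.84375.
(Since a = 32 > μ = 27.00000, the bound 27/32 is < 1 and informative.)

P[X ≥ 32] ≤ 27/32 ≈ 0.84375.


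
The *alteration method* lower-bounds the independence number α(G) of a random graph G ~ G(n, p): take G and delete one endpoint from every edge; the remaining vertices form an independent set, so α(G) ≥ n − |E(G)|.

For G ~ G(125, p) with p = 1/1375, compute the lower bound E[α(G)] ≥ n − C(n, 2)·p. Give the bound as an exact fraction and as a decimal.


E[|E(G)|] = C(125, 2)·p = 7750 · (1/1375) = 62/11.
E[α(G)] ≥ n − E[|E(G)|] = 125 − 62/11 = 1313/11.
Numerically: ≈ 119.36364.
(This is only a lower bound; the true E[α(G)] may be larger.)

E[α(G)] ≥ 1313/11 ≈ 119.36364.


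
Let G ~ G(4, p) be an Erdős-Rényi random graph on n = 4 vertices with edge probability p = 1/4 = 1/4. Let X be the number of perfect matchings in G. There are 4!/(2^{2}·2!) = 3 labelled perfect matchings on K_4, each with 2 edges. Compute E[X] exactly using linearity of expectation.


K_4 has 4!/(2^{2}·2!) = 3 labelled perfect matchings.
For each such perfect matching H, let X_H = 1 if all 2 edges of H are present in G. Then P[X_H = 1] = p^{2} = (1/4)^{2} = 1/16.
By linearity: E[X] = Σ_H E[X_H] = 3 · p^{2} = 3 · 1/16 = 3/16.
Numerically: E[X] ≈ 0.188.

E[X] = 3 · (1/4)^{2} = 3/16 ≈ 0.188.


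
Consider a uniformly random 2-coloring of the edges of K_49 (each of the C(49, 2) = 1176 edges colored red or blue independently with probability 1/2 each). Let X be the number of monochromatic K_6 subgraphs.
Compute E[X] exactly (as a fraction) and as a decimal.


Let X = Σ_S X_S over the C(49, 6) = 13983816 subsets S of size 6, where X_S = 1 if the K_6 on S is monochromatic.
For a fixed S, the K_6 on S has C(6, 2) = 15 edges. P[all 15 edges red] = (1/2)^15, and likewise for blue, so P[monochromatic] = 2·(1/2)^15 = 2^{1 − 15} = 1/16384.
Summing: E[X] = C(49, 6) · 2^{1 − 15} = 13983816 · 1/16384 = 1747977/2048.
Numerically: E[X] ≈ 853.504395.

E[X] = C(49,6)·2^(1−C(6,2)) = 1747977/2048 ≈ 853.504395.


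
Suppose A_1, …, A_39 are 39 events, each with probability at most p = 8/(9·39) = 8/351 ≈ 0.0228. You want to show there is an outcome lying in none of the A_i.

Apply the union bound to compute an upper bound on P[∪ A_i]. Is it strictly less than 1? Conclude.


Union bound: P[∪_{i=1}^{39} A_i] ≤ Σ_i P[A_i] ≤ 39·p = 39·(8/351) = 8/9.
Numerically: 8/9 ≈ 0.8889.
Is 8/9 < 1? YES.
Since P[∪ A_i] ≤ 8/9 < 1, the complement has P[∩ A_i^c] ≥ 1 − 8/9 = 1/9 > 0, so some outcome avoids every A_i.

39·p = 8/9 ≈ 0.8889; existence CERTIFIED by the union bound.


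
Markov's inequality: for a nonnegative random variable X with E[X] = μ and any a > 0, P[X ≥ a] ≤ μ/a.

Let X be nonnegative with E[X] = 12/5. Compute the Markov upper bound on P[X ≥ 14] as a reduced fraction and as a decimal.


μ = E[X] = 12/5, a = 14.
Markov: P[X ≥ 14] ≤ μ/a = (12/5)/14 = 6/35.
Numerically: ≈ 0.1714.
(Since a = 14 > μ = 2.4000, the bound 6/35 is < 1 and informative.)

P[X ≥ 14] ≤ 6/35 ≈ 0.1714.


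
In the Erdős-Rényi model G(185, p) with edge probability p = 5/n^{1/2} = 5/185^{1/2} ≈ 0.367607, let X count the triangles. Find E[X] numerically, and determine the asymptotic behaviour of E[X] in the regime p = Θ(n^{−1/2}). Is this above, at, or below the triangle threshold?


Number of potential triangles: C(185, 3) = 1038220.
Each occurs with probability p³ ≈ (0.367607)³ ≈ 4.96766637e-02.
By linearity: E[X] = C(185, 3)·p³ ≈ 1038220 · 4.96766637e-02 ≈ 51575.305740.
Since α = 1/2 < 1, p = c/n^{1/2} ≫ 1/n is above the triangle threshold p ~ 1/n. Asymptotically E[X] ~ (c³/6)·n^{3(1−α)} = (5³/6)·n^{1.5} → ∞; triangles are abundant w.h.p.

E[X] ≈ 51575.305740; in regime p = Θ(1/n^{1/2}) E[X] diverges (above the triangle threshold p ~ 1/n).


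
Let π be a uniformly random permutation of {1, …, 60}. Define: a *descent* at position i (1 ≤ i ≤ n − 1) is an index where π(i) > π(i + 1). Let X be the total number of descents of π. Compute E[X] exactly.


Write X = Σ X_I over i = 1, …, 59, with X_I the indicator of one descent.
There are 59 indicators.
For each fixed i, the pair (π(i), π(i+1)) is a uniformly random ordered pair of distinct values from {1, …, 60}; by symmetry P[π(i) > π(i+1)] = 1/2.
By linearity: E[X] = 59 · (1/2) = (60 − 1) · (1/2) = 59/2 ≈ 29.500000.

E[X] = 59/2 = 29.500000.


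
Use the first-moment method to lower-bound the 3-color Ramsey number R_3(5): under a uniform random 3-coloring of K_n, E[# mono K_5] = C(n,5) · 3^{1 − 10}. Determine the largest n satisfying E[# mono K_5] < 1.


We need C(n, 5) · 3^{1 − 10} < 1, i.e. C(n, 5) < 3^{10 − 1} = 19683.
Check values of n near the boundary:
  n = 19: C(19, 5) = 11628; 11628 < 19683? YES
  n = 20: C(20, 5) = 15504; 15504 < 19683? YES
  n = 21: C(21, 5) = 20349; 20349 < 19683? NO
  n = 22: C(22, 5) = 26334; 26334 < 19683? NO
The largest n with C(n, 5) < 19683 is n = 20 (where E[X] = 5168/6561 ≈ 0.7877). Hence R_3(5) > 20, i.e. R_3(5) ≥ 21.

Largest n = 20; hence R_3(5) > 20.


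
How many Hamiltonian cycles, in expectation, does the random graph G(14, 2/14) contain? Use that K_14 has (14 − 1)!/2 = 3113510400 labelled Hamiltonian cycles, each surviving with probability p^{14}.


K_14 has (14 − 1)!/2 = 3113510400 labelled Hamiltonian cycles.
For each such Hamiltonian cycle H, let X_H = 1 if all 14 edges of H are present in G. Then P[X_H = 1] = p^{14} = (1/7)^{14} = 1/678223072849.
By linearity of expectation: E[X] = Σ_H E[X_H] = 3113510400 · p^{14} = 3113510400 · 1/678223072849 = 444787200/96889010407.
Numerically: E[X] ≈ 0.00459.

E[X] = 3113510400 · (1/7)^{14} = 444787200/96889010407 ≈ 0.00459.


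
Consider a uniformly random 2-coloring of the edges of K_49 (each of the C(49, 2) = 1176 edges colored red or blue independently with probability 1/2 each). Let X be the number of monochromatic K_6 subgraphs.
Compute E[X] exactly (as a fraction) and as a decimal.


Let X = Σ_S X_S over the C(49, 6) = 13983816 subsets S of size 6, where X_S = 1 if the K_6 on S is monochromatic.
For a fixed S, the K_6 on S has C(6, 2) = 15 edges. P[all 15 edges red] = (1/2)^15, and likewise for blue, so P[monochromatic] = 2·(1/2)^15 = 2^{1 − 15} = 1/16384.
Summing: E[X] = C(49, 6) · 2^{1 − 15} = 13983816 · 1/16384 = 1747977/2048.
Numerically: E[X] ≈ 853.50439.

E[X] = C(49,6)·2^(1−C(6,2)) = 1747977/2048 ≈ 853.50439.


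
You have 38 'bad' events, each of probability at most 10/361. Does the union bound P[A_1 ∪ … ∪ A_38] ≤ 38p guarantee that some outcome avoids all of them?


Union bound: P[∪_{i=1}^{38} A_i] ≤ Σ_i P[A_i] ≤ 38·p = 38·(10/361) = 20/19.
Numerically: 20/19 ≈ 1.052632.
Is 20/19 < 1? NO.
Since the bound 20/19 is ≥ 1, the union bound is uninformative here; it does NOT by itself certify existence.

38·p = 20/19 ≈ 1.052632; existence NOT certified by the union bound.


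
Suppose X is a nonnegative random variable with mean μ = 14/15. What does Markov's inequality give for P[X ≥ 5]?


μ = E[X] = 14/15, a = 5.
Markov: P[X ≥ 5] ≤ μ/a = (14/15)/5 = 14/75.
Numerically: ≈ 0.1867.
(Since a = 5 > μ = 0.9333, the bound 14/75 is < 1 and informative.)

P[X ≥ 5] ≤ 14/75 ≈ 0.1867.


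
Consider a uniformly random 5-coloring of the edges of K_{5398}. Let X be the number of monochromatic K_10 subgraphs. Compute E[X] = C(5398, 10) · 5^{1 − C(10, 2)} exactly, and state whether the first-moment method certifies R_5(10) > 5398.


E[X] = C(5398, 10) · 5^{1 − 45} = 5740413564134635387185954535766 · 5^{−44} = 5740413564134635387185954535766/5684341886080801486968994140625.
As a reduced fraction: E[X] = 5740413564134635387185954535766/5684341886080801486968994140625 ≈ 1.0098642.
Is E[X] < 1? NO.
Since E[X] ≥ 1, the first-moment bound is inconclusive at n = 5398; it does NOT by itself certify R_5(10) > 5398.

E[X] = 5740413564134635387185954535766/5684341886080801486968994140625 ≈ 1.0098642; E[X] ≥ 1; first-moment method inconclusive here.


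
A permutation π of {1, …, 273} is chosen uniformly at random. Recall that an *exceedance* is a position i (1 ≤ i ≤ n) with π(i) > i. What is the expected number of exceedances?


Write X = Σ_{i=1}^{273} X_i, where X_i = 1_{π(i) > i}.
For each fixed i, π(i) is uniform over {1, …, 273} (marginal of a uniform permutation), so P[π(i) > i] = (n − i)/n. Summing: Σ_{i=1}^{273} (n − i)/n = (0 + 1 + … + 272)/273 = 273(273 − 1)/(2·273) = (273 − 1)/2.
Hence E[X] = Σ_{i=1}^{273} (273 − i)/273 = 136 ≈ 136.000000.

E[X] = 136 = 136.000000.


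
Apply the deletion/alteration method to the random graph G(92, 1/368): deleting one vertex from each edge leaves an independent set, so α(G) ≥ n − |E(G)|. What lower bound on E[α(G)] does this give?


E[|E(G)|] = C(92, 2)·p = 4186 · (1/368) = 91/8.
E[α(G)] ≥ n − E[|E(G)|] = 92 − 91/8 = 645/8.
Numerically: ≈ 80.62500.
(This is only a lower bound; the true E[α(G)] may be larger.)

E[α(G)] ≥ 645/8 ≈ 80.62500.


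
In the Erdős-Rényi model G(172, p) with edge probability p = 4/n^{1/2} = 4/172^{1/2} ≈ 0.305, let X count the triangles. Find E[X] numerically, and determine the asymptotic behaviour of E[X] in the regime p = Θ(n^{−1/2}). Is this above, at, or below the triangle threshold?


Number of potential triangles: C(172, 3) = 833340.
Each occurs with probability p³ ≈ (0.305)³ ≈ 2.83718e-02.
By linearity: E[X] = C(172, 3)·p³ ≈ 833340 · 2.83718e-02 ≈ 23643.378.
Since α = 1/2 < 1, p = c/n^{1/2} ≫ 1/n is above the triangle threshold p ~ 1/n. Asymptotically E[X] ~ (c³/6)·n^{3(1−α)} = (4³/6)·n^{1.5} → ∞; triangles are abundant w.h.p.

E[X] ≈ 23643.378; in regime p = Θ(1/n^{1/2}) E[X] diverges (above the triangle threshold p ~ 1/n).


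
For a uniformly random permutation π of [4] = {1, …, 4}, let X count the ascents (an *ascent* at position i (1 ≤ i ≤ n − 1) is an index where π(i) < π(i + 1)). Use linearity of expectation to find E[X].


Write X = Σ X_I over i = 1, …, 3, with X_I the indicator of one ascent.
There are 3 indicators.
For each fixed i, the pair (π(i), π(i+1)) is a uniformly random ordered pair of distinct values from {1, …, 4}; by symmetry P[π(i) < π(i+1)] = 1/2.
By linearity: E[X] = 3 · (1/2) = (4 − 1) · (1/2) = 3/2 ≈ 1.500000.

E[X] = 3/2 = 1.500000.


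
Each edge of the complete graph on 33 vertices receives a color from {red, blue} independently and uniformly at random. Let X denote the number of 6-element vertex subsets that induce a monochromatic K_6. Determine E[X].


Let X = Σ_S X_S over the C(33, 6) = 1107568 subsets S of size 6, where X_S = 1 if the K_6 on S is monochromatic.
For a fixed S, the K_6 on S has C(6, 2) = 15 edges. P[all 15 edges red] = (1/2)^15, and likewise for blue, so P[monochromatic] = 2·(1/2)^15 = 2^{1 − 15} = 1/16384.
By linearity of expectation: E[X] = C(33, 6) · 2^{1 − 15} = 1107568 · 1/16384 = 69223/1024.
Numerically: E[X] ≈ 67.600586.

E[X] = C(33,6)·2^(1−C(6,2)) = 69223/1024 ≈ 67.600586.


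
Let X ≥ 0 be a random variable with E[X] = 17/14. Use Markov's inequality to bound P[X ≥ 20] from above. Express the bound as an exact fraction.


μ = E[X] = 17/14, a = 20.
Markov: P[X ≥ 20] ≤ μ/a = (17/14)/20 = 17/280.
Numerically: ≈ 0.060714.
(Since a = 20 > μ = 1.214286, the bound 17/280 is < 1 and informative.)

P[X ≥ 20] ≤ 17/280 ≈ 0.060714.


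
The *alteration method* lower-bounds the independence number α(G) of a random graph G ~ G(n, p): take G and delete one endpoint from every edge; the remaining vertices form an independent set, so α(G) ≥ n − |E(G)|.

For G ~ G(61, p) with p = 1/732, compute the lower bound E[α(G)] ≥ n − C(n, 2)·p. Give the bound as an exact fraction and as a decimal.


E[|E(G)|] = C(61, 2)·p = 1830 · (1/732) = 5/2.
E[α(G)] ≥ n − E[|E(G)|] = 61 − 5/2 = 117/2.
Numerically: ≈ 58.500.
(This is only a lower bound; the true E[α(G)] may be larger.)

E[α(G)] ≥ 117/2 ≈ 58.500.


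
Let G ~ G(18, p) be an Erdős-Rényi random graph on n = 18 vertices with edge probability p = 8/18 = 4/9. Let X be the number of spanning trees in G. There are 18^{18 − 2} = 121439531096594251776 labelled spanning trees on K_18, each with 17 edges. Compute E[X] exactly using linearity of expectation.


K_18 has 18^{18 − 2} = 121439531096594251776 labelled spanning trees.
For each such spanning tree H, let X_H = 1 if all 17 edges of H are present in G. Then P[X_H = 1] = p^{17} = (4/9)^{17} = 17179869184/16677181699666569.
By linearity of expectation: E[X] = Σ_H E[X_H] = 121439531096594251776 · p^{17} = 121439531096594251776 · 17179869184/16677181699666569 = 1125899906842624/9.
Numerically: E[X] ≈ 1.251e+14.

E[X] = 121439531096594251776 · (4/9)^{17} = 1125899906842624/9 ≈ 1.251e+14.


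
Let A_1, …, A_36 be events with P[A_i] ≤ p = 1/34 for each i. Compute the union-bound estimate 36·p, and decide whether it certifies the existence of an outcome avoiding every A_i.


Union bound: P[∪_{i=1}^{36} A_i] ≤ Σ_i P[A_i] ≤ 36·p = 36·(1/34) = 18/17.
Numerically: 18/17 ≈ 1.0588235.
Is 18/17 < 1? NO.
Since the bound 18/17 is ≥ 1, the union bound is uninformative here; it does NOT by itself certify existence.

36·p = 18/17 ≈ 1.0588235; existence NOT certified by the union bound.


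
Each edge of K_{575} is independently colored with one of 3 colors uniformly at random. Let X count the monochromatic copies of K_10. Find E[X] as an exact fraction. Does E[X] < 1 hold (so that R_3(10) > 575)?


E[X] = C(575, 10) · 3^{1 − 45} = 1006325345561406175305 · 3^{−44} = 1006325345561406175305/984770902183611232881.
As a reduced fraction: E[X] = 111813927284600686145/109418989131512359209 ≈ 1.022.
Is E[X] < 1? NO.
Since E[X] ≥ 1, the first-moment bound is inconclusive at n = 575; it does NOT by itself certify R_3(10) > 575.

E[X] = 111813927284600686145/109418989131512359209 ≈ 1.022; E[X] ≥ 1; first-moment method inconclusive here.


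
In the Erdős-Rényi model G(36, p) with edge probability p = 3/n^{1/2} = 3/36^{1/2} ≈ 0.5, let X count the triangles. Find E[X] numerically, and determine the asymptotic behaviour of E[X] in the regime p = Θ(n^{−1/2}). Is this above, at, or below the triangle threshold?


Number of potential triangles: C(36, 3) = 7140.
Each occurs with probability p³ ≈ (0.5)³ ≈ 1.25000e-01.
By linearity: E[X] = C(36, 3)·p³ ≈ 7140 · 1.25000e-01 ≈ 892.500.
Since α = 1/2 < 1, p = c/n^{1/2} ≫ 1/n is above the triangle threshold p ~ 1/n. Asymptotically E[X] ~ (c³/6)·n^{3(1−α)} = (3³/6)·n^{1.5} → ∞; triangles are abundant w.h.p.

E[X] ≈ 892.500; in regime p = Θ(1/n^{1/2}) E[X] diverges (above the triangle threshold p ~ 1/n).


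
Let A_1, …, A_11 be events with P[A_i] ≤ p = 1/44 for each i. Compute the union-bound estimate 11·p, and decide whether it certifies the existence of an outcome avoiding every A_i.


Union bound: P[∪_{i=1}^{11} A_i] ≤ Σ_i P[A_i] ≤ 11·p = 11·(1/44) = 1/4.
Numerically: 1/4 ≈ 0.25000.
Is 1/4 < 1? YES.
Since P[∪ A_i] ≤ 1/4 < 1, the complement has P[∩ A_i^c] ≥ 1 − 1/4 = 3/4 > 0, so some outcome avoids every A_i.

11·p = 1/4 ≈ 0.25000; existence CERTIFIED by the union bound.


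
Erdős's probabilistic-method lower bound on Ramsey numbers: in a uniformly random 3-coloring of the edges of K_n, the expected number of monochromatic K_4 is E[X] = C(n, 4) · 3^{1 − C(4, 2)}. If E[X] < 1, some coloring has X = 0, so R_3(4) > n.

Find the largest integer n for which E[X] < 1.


We need C(n, 4) · 3^{1 − 6} < 1, i.e. C(n, 4) < 3^{6 − 1} = 243.
Check values of n near the boundary:
  n = 7: C(7, 4) = 35; 35 < 243? YES
  n = 8: C(8, 4) = 70; 70 < 243? YES
  n = 9: C(9, 4) = 126; 126 < 243? YES
  n = 10: C(10, 4) = 210; 210 < 243? YES
  n = 11: C(11, 4) = 330; 330 < 243? NO
  n = 12: C(12, 4) = 495; 495 < 243? NO
The largest n with C(n, 4) < 243 is n = 10 (where E[X] = 70/81 ≈ 0.864198). Hence R_3(4) > 10, i.e. R_3(4) ≥ 11.

Largest n = 10; hence R_3(4) > 10.


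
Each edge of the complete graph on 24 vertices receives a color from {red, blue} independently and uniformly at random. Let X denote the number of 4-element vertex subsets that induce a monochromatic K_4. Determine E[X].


Let X = Σ_S X_S over the C(24, 4) = 10626 subsets S of size 4, where X_S = 1 if the K_4 on S is monochromatic.
For a fixed S, the K_4 on S has C(4, 2) = 6 edges. P[all 6 edges red] = (1/2)^6, and likewise for blue, so P[monochromatic] = 2·(1/2)^6 = 2^{1 − 6} = 1/32.
By linearity of expectation: E[X] = C(24, 4) · 2^{1 − 6} = 10626 · 1/32 = 5313/16.
Numerically: E[X] ≈ 332.06250.

E[X] = C(24,4)·2^(1−C(4,2)) = 5313/16 ≈ 332.06250.


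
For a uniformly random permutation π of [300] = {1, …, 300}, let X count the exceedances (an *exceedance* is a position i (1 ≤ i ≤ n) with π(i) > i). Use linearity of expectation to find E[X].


Write X = Σ_{i=1}^{300} X_i, where X_i = 1_{π(i) > i}.
For each fixed i, π(i) is uniform over {1, …, 300} (marginal of a uniform permutation), so P[π(i) > i] = (n − i)/n. Summing: Σ_{i=1}^{300} (n − i)/n = (0 + 1 + … + 299)/300 = 300(300 − 1)/(2·300) = (300 − 1)/2.
Hence E[X] = Σ_{i=1}^{300} (300 − i)/300 = 299/2 ≈ 149.5000.

E[X] = 299/2 = 149.5000.


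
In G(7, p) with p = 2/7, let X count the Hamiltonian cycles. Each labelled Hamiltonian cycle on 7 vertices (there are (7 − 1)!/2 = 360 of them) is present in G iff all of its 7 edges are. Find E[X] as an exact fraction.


K_7 has (7 − 1)!/2 = 360 labelled Hamiltonian cycles.
For each such Hamiltonian cycle H, let X_H = 1 if all 7 edges of H are present in G. Then P[X_H = 1] = p^{7} = (2/7)^{7} = 128/823543.
By linearity: E[X] = Σ_H E[X_H] = 360 · p^{7} = 360 · 128/823543 = 46080/823543.
Numerically: E[X] ≈ 0.0559534.

E[X] = 360 · (2/7)^{7} = 46080/823543 ≈ 0.0559534.


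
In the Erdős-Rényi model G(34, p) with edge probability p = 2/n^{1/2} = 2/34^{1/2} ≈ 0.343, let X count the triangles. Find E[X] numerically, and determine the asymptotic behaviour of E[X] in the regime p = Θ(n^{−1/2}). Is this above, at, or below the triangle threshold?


Number of potential triangles: C(34, 3) = 5984.
Each occurs with probability p³ ≈ (0.343)³ ≈ 4.03526e-02.
By linearity: E[X] = C(34, 3)·p³ ≈ 5984 · 4.03526e-02 ≈ 241.470.
Since α = 1/2 < 1, p = c/n^{1/2} ≫ 1/n is above the triangle threshold p ~ 1/n. Asymptotically E[X] ~ (c³/6)·n^{3(1−α)} = (2³/6)·n^{1.5} → ∞; triangles are abundant w.h.p.

E[X] ≈ 241.470; in regime p = Θ(1/n^{1/2}) E[X] diverges (above the triangle threshold p ~ 1/n).


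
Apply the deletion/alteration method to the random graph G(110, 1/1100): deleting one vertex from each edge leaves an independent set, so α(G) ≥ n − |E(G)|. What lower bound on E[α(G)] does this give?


E[|E(G)|] = C(110, 2)·p = 5995 · (1/1100) = 109/20.
E[α(G)] ≥ n − E[|E(G)|] = 110 − 109/20 = 2091/20.
Numerically: ≈ 104.5500.
(This is only a lower bound; the true E[α(G)] may be larger.)

E[α(G)] ≥ 2091/20 ≈ 104.5500.


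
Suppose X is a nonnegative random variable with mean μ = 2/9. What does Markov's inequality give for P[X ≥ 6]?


μ = E[X] = 2/9, a = 6.
Markov: P[X ≥ 6] ≤ μ/a = (2/9)/6 = 1/27.
Numerically: ≈ 0.037037.
(Since a = 6 > μ = 0.222222, the bound 1/27 is < 1 and informative.)

P[X ≥ 6] ≤ 1/27 ≈ 0.037037.


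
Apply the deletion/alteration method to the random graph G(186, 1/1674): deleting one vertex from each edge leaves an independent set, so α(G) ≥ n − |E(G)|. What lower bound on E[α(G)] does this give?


E[|E(G)|] = C(186, 2)·p = 17205 · (1/1674) = 185/18.
E[α(G)] ≥ n − E[|E(G)|] = 186 − 185/18 = 3163/18.
Numerically: ≈ 175.7222.
(This is only a lower bound; the true E[α(G)] may be larger.)

E[α(G)] ≥ 3163/18 ≈ 175.7222.
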